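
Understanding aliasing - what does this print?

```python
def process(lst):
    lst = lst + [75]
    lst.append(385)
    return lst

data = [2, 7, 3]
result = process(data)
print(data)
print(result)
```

Key concept: rebinding parameter vs mutation.
Step by step:
`data = [2, 7, 3]` → data = [2, 7, 3]
`result = process(data)` → result = [2, 7, 3, 75, 385]
`print(data)` → prints [2, 7, 3]
`print(result)` → prints [2, 7, 3, 75, 385]

Answer:
[2, 7, 3]
[2, 7, 3, 75, 385]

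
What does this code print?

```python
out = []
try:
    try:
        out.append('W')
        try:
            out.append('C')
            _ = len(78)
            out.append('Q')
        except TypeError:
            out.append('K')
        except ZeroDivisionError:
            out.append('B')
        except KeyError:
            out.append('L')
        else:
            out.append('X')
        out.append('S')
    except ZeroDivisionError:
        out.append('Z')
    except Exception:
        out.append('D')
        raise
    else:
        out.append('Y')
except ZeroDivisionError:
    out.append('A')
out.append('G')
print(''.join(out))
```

Execution trace: 'W' (try body) → 'C' (inner try body) → 'K' (inner except TypeError) → 'S' (try body, no exception) → 'Y' (else) → 'G' (after the try/except). Output: WCKSYG

Answer: WCKSYG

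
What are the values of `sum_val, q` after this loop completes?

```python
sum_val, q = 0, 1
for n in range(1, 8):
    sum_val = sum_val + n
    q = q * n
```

Sum and factorial of 1 to 7
`sum_val, q` takes the values: (0, 1) → (1, 1) → (3, 1) → (3, 2) → (6, 2) → (6, 6) → (10, 6) → (10, 24) → (15, 24) → (15, 120) → (21, 120) → (21, 720) → (28, 720) → (28, 5040)

Answer: 28, 5040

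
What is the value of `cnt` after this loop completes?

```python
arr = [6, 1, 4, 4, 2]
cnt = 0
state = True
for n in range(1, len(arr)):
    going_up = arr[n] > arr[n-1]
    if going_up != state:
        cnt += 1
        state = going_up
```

Count direction changes in [6, 1, 4, 4, 2]
`cnt` takes the values: 0 → 1 → 2 → 3

Answer: 3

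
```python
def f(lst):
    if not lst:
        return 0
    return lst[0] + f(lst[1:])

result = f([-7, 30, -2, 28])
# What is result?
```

(-7) + 30 + (-2) + 28 + 0 = 49

Answer: 49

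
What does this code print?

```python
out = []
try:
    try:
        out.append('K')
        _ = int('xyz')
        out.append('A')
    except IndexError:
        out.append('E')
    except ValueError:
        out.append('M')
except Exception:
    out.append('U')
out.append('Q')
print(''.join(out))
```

Execution trace: 'K' (inner try body) → 'M' (inner except ValueError) → 'Q' (after the try/except). Output: KMQ

Answer: KMQ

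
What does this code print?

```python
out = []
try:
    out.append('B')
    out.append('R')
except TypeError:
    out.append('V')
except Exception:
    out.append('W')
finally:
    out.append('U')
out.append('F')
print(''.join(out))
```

Execution trace: 'B' (try body) → 'R' (try body, no exception) → 'U' (finally) → 'F' (after the try/except). Output: BRUF

Answer: BRUF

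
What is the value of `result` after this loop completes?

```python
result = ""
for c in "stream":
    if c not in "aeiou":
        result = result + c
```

Remove vowels from 'stream'
`result` takes the values: "" → "s" → "st" → "str" → "strm"

Answer: "strm"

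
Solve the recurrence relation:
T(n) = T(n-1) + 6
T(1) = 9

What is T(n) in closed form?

Unrolling: T(n) = T(1) + 6·(n-1) = 9 + 6(n-1) = 6n + 3.

Answer: T(n) = 6n + 3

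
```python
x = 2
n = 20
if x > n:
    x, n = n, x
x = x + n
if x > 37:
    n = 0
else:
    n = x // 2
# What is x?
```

Trace:
`x = 2` → x = 2
`n = 20` → n = 20
`if x > n: ...` → x > n is False → no variable changes
`x = x + n` → x = 22
`if x > 37: ...` → x > 37 is False, take else branch → n = 11
So x = 22

Answer: 22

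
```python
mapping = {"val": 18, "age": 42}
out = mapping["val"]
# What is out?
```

Trace:
`mapping = {"val": 18, "age": 42}` → mapping = {'val': 18, 'age': 42}
`out = mapping["val"]` → out = 18
So out = 18

Answer: 18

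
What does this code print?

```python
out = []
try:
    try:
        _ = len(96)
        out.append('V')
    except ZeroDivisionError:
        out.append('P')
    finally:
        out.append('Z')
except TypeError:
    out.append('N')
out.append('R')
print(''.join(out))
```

Execution trace: 'Z' (finally) → 'N' (outer except TypeError) → 'R' (after the try/except). Output: ZNR

Answer: ZNR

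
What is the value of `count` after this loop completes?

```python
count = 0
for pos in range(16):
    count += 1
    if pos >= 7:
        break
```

Loop breaks when pos reaches 7, count is 8
`count` takes the values: 0 → 1 → 2 → 3 → 4 → 5 → 6 → 7 → 8

Answer: 8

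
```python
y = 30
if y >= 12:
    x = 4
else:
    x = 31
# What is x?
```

Trace:
`y = 30` → y = 30
`if y >= 12: ...` → y >= 12 is True → x = 4
So x = 4

Answer: 4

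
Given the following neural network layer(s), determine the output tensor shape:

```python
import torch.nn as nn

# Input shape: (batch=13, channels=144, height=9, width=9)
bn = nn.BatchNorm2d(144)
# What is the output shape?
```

Input: (13, 144, 9, 9) -> Output: (13, 144, 9, 9)

Answer: (13, 144, 9, 9)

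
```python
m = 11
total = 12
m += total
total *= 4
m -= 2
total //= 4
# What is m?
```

Trace:
`m = 11` → m = 11
`total = 12` → total = 12
`m += total` → m = 23
`total *= 4` → total = 48
`m -= 2` → m = 21
`total //= 4` → total = 12
So m = 21

Answer: 21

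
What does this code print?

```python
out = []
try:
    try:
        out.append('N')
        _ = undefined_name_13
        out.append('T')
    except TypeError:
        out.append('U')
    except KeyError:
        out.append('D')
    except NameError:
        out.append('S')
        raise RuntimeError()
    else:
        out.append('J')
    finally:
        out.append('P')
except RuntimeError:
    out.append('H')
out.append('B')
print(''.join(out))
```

Execution trace: 'N' (inner try body) → 'S' (inner except NameError) → 'P' (inner finally) → 'H' (outer except RuntimeError) → 'B' (after the try/except). Output: NSPHB

Answer: NSPHB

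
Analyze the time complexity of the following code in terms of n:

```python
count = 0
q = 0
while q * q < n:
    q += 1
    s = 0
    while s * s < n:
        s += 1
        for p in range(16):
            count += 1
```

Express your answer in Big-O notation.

Each loop level contributes: √n × √n × 1. Multiplying the contributions gives O(n).

Answer: O(n)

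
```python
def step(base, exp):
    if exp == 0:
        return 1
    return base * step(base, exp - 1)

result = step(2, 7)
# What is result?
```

step(2, 7) = 2 * 2 * 2 * 2 * 2 * 2 * 2 = 128

Answer: 128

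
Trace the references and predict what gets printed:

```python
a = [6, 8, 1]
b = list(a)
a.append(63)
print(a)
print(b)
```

Key concept: list() constructor creates copy.
Step by step:
`a = [6, 8, 1]` → a = [6, 8, 1]
`b = list(a)` → b = [6, 8, 1]
`a.append(63)` → a = [6, 8, 1, 63]
`print(a)` → prints [6, 8, 1, 63]
`print(b)` → prints [6, 8, 1]

Answer:
[6, 8, 1, 63]
[6, 8, 1]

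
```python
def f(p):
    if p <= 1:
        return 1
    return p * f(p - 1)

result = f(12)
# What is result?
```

f(12) = 12 * 11 * 10 * 9 * 8 * 7 * 6 * 5 * 4 * 3 * 2 * 1 = 479001600

Answer: 479001600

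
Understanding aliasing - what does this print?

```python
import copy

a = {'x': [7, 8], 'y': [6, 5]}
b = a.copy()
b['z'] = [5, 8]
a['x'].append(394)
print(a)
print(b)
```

Key concept: shallow copy of dict with mutable values.
Step by step:
`a = {'x': [7, 8], 'y': [6, 5]}` → a = {'x': [7, 8], 'y': [6, 5]}
`b = a.copy()` → b = {'x': [7, 8], 'y': [6, 5]}
`b['z'] = [5, 8]` → b = {'x': [7, 8], 'y': [6, 5], 'z': [5, 8]}
`a['x'].append(394)` → a = {'x': [7, 8, 394], 'y': [6, 5]}; b = {'x': [7, 8, 394], 'y': [6, 5], 'z': [5, 8]}
`print(a)` → prints {'x': [7, 8, 394], 'y': [6, 5]}
`print(b)` → prints {'x': [7, 8, 394], 'y': [6, 5], 'z': [5, 8]}

Answer:
{'x': [7, 8, 394], 'y': [6, 5]}
{'x': [7, 8, 394], 'y': [6, 5], 'z': [5, 8]}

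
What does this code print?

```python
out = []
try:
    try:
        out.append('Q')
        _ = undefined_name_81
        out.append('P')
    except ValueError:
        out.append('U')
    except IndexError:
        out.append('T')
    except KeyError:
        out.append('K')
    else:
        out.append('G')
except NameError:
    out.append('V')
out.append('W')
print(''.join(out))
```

Execution trace: 'Q' (try body) → 'V' (outer except NameError) → 'W' (after the try/except). Output: QVW

Answer: QVW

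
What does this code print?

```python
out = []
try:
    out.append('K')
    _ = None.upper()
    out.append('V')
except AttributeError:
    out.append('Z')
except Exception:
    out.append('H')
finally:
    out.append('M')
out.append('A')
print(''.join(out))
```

Execution trace: 'K' (try body) → 'Z' (except AttributeError) → 'M' (finally) → 'A' (after the try/except). Output: KZMA

Answer: KZMA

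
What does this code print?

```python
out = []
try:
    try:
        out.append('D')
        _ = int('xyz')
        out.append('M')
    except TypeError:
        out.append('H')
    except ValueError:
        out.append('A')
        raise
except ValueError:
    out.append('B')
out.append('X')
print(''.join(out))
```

Execution trace: 'D' (inner try body) → 'A' (inner except ValueError) → 'B' (outer except ValueError) → 'X' (after the try/except). Output: DABX

Answer: DABX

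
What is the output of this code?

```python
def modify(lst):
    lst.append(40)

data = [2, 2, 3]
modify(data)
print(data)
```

Key concept: function modifies passed list.
Step by step:
`data = [2, 2, 3]` → data = [2, 2, 3]
`modify(data)` → data = [2, 2, 3, 40]
`print(data)` → prints [2, 2, 3, 40]

Answer: [2, 2, 3, 40]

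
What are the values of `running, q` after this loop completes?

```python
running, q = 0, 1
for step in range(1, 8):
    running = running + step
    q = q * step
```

Sum and factorial of 1 to 7
`running, q` takes the values: (0, 1) → (1, 1) → (3, 1) → (3, 2) → (6, 2) → (6, 6) → (10, 6) → (10, 24) → (15, 24) → (15, 120) → (21, 120) → (21, 720) → (28, 720) → (28, 5040)

Answer: 28, 5040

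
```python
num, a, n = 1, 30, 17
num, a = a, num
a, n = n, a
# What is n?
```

Trace:
`num, a, n = 1, 30, 17` → num = 1; a = 30; n = 17
`num, a = a, num` → num = 30; a = 1
`a, n = n, a` → a = 17; n = 1
So n = 1

Answer: 1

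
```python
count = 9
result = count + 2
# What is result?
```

Trace:
`count = 9` → count = 9
`result = count + 2` → result = 11
So result = 11

Answer: 11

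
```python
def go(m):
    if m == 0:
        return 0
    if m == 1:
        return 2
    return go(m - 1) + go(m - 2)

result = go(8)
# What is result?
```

Build up from base cases: go(0)=0, go(1)=2, go(2)=2, go(3)=4, go(4)=6, go(5)=10, go(6)=16, ..., go(8)=42

Answer: 42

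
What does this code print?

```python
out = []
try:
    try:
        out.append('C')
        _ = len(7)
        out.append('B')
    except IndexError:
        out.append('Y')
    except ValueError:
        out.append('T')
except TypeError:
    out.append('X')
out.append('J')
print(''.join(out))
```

Execution trace: 'C' (try body) → 'X' (outer except TypeError) → 'J' (after the try/except). Output: CXJ

Answer: CXJ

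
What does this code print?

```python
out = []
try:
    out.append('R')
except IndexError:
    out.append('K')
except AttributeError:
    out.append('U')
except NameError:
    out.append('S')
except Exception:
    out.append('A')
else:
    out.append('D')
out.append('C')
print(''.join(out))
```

Execution trace: 'R' (try body, no exception) → 'D' (else) → 'C' (after the try/except). Output: RDC

Answer: RDC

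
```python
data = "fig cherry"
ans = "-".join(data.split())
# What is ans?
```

Trace:
`data = "fig cherry"` → data = 'fig cherry'
`ans = "-".join(data.split())` → ans = 'fig-cherry'
So ans = 'fig-cherry'

Answer: 'fig-cherry'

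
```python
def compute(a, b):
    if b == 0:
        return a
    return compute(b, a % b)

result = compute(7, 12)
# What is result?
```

compute(7, 12) -> compute(12, 7) -> compute(7, 5) -> compute(5, 2) -> compute(2, 1) -> compute(1, 0) -> 1

Answer: 1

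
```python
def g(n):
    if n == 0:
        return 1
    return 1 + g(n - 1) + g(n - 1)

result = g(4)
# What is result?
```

g(n) = 1 + 2·g(n-1), g(0)=1. Closed form: (1+1)·2^4 - 1 = 31.

Answer: 31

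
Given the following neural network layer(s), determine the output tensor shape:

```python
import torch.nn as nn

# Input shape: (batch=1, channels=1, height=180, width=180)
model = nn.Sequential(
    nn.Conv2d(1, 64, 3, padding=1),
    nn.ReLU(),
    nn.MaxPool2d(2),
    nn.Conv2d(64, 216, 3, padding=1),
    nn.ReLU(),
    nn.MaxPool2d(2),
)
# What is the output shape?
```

Input: (1, 1, 180, 180) -> after first Conv2d: (1, 64, 180, 180) -> after first MaxPool2d: (1, 64, 90, 90) -> after second Conv2d: (1, 216, 90, 90) -> Output: (1, 216, 45, 45)

Answer: (1, 216, 45, 45)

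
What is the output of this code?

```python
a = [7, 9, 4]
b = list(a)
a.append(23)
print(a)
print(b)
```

Key concept: list() constructor creates copy.
Step by step:
`a = [7, 9, 4]` → a = [7, 9, 4]
`b = list(a)` → b = [7, 9, 4]
`a.append(23)` → a = [7, 9, 4, 23]
`print(a)` → prints [7, 9, 4, 23]
`print(b)` → prints [7, 9, 4]

Answer:
[7, 9, 4, 23]
[7, 9, 4]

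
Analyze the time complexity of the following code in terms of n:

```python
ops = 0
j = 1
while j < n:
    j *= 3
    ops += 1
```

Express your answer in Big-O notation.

Each loop level contributes: log n. Multiplying the contributions gives O(log n).

Answer: O(log n)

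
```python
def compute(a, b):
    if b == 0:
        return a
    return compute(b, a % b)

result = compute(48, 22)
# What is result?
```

compute(48, 22) -> compute(22, 4) -> compute(4, 2) -> compute(2, 0) -> 2

Answer: 2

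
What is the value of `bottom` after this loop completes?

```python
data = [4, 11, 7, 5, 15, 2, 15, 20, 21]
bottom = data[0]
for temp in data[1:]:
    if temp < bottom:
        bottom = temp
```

Minimum of [4, 11, 7, 5, 15, 2, 15, 20, 21]
`bottom` takes the values: 4 → 2

Answer: 2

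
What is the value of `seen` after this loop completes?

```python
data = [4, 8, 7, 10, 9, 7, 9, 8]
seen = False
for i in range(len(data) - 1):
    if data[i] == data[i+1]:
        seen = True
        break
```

Check consecutive duplicates in [4, 8, 7, 10, 9, 7, 9, 8]
`seen` takes the values: False

Answer: False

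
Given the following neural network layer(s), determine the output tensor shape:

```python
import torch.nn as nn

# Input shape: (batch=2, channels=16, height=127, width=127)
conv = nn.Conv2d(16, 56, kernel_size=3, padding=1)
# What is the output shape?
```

Input: (2, 16, 127, 127) -> Output: (2, 56, 127, 127)

Answer: (2, 56, 127, 127)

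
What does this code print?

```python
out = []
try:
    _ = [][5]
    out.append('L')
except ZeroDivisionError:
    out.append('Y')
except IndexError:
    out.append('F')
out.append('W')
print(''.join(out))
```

Execution trace: 'F' (except IndexError) → 'W' (after the try/except). Output: FW

Answer: FW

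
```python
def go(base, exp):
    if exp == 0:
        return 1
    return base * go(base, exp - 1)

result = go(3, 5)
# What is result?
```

go(3, 5) = 3 * 3 * 3 * 3 * 3 = 243

Answer: 243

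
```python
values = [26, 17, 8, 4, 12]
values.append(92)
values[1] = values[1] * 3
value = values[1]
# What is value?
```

Trace:
`values = [26, 17, 8, 4, 12]` → values = [26, 17, 8, 4, 12]
`values.append(92)` → values = [26, 17, 8, 4, 12, 92]
`values[1] = values[1] * 3` → values = [26, 51, 8, 4, 12, 92]
`value = values[1]` → value = 51
So value = 51

Answer: 51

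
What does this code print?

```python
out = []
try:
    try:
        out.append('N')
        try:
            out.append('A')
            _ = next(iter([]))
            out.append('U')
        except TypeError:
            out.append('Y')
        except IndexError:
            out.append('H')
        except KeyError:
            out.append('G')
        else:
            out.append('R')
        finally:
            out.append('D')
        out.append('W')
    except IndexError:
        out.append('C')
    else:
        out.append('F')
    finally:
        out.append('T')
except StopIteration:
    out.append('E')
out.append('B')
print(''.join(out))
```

Execution trace: 'N' (try body) → 'A' (inner try body) → 'D' (inner finally) → 'T' (finally) → 'E' (outer except StopIteration) → 'B' (after the try/except). Output: NADTEB

Answer: NADTEB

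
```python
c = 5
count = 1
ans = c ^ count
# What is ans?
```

Trace:
`c = 5` → c = 5
`count = 1` → count = 1
`ans = c ^ count` → ans = 4
So ans = 4

Answer: 4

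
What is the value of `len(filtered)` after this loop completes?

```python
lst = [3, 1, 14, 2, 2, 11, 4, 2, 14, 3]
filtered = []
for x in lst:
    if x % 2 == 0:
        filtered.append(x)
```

Count even numbers in [3, 1, 14, 2, 2, 11, 4, 2, 14, 3]
`filtered` takes the values: [] → [14] → [14, 2] → [14, 2, 2] → [14, 2, 2, 4] → [14, 2, 2, 4, 2] → [14, 2, 2, 4, 2, 14]
So `len(filtered)` = 6

Answer: 6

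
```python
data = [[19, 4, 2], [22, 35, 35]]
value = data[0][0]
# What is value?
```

Trace:
`data = [[19, 4, 2], [22, 35, 35]]` → data = [[19, 4, 2], [22, 35, 35]]
`value = data[0][0]` → value = 19
So value = 19

Answer: 19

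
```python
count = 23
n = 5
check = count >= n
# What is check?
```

Trace:
`count = 23` → count = 23
`n = 5` → n = 5
`check = count >= n` → check = True
So check = True

Answer: True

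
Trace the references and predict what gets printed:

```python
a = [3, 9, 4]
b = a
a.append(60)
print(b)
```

Key concept: basic list aliasing.
Step by step:
`a = [3, 9, 4]` → a = [3, 9, 4]
`b = a` → b = [3, 9, 4] (same object as a)
`a.append(60)` → a = [3, 9, 4, 60] (same object as b); b = [3, 9, 4, 60] (same object as a)
`print(b)` → prints [3, 9, 4, 60]

Answer: [3, 9, 4, 60]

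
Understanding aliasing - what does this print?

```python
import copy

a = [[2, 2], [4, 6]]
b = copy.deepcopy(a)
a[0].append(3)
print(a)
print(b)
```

Key concept: deep copy is fully independent.
Step by step:
`a = [[2, 2], [4, 6]]` → a = [[2, 2], [4, 6]]
`b = copy.deepcopy(a)` → b = [[2, 2], [4, 6]]
`a[0].append(3)` → a = [[2, 2, 3], [4, 6]]
`print(a)` → prints [[2, 2, 3], [4, 6]]
`print(b)` → prints [[2, 2], [4, 6]]

Answer:
[[2, 2, 3], [4, 6]]
[[2, 2], [4, 6]]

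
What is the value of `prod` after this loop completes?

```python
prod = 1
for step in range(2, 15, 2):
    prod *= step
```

Product of even numbers 2 to 14
`prod` takes the values: 1 → 2 → 8 → 48 → 384 → 3840 → 46080 → 645120

Answer: 645120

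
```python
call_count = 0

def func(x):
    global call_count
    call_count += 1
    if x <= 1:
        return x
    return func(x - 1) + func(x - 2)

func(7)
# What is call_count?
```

Calls(x) = 1 + Calls(x-1) + Calls(x-2); Calls(0)=Calls(1)=1. For x=7 this gives 41.

Answer: 41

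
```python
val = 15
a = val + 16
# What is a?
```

Trace:
`val = 15` → val = 15
`a = val + 16` → a = 31
So a = 31

Answer: 31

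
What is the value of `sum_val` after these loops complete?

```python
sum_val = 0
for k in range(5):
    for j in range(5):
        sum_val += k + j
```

Sum of all k+j for k,j in 5x5
`sum_val` takes the values: 0 → 1 → 3 → 6 → 10 → 11 → 13 → 16 → 20 → 25 → 27 → 30 → 34 → 39 → 45 → 48 → 52 → 57 → 63 → 70 → 74 → 79 → 85 → 92 → 100

Answer: 100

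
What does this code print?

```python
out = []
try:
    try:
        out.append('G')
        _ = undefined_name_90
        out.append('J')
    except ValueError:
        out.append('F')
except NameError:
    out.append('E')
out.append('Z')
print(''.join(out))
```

Execution trace: 'G' (try body) → 'E' (outer except NameError) → 'Z' (after the try/except). Output: GEZ

Answer: GEZ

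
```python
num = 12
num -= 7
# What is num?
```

Trace:
`num = 12` → num = 12
`num -= 7` → num = 5
So num = 5

Answer: 5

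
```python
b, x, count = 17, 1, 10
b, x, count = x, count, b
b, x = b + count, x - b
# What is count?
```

Trace:
`b, x, count = 17, 1, 10` → b = 17; x = 1; count = 10
`b, x, count = x, count, b` → b = 1; x = 10; count = 17
`b, x = b + count, x - b` → b = 18; x = 9
So count = 17

Answer: 17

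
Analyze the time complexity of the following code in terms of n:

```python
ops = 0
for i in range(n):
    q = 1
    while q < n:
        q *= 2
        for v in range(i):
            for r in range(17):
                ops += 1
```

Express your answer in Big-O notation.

Each loop level contributes: n × log n × n × 1. Multiplying the contributions gives O(n^2 log n).

Answer: O(n^2 log n)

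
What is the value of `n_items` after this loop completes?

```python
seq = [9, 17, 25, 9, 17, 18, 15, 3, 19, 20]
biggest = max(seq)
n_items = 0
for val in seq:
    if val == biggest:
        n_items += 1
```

Count of max value 25 in [9, 17, 25, 9, 17, 18, 15, 3, 19, 20]
`n_items` takes the values: 0 → 1

Answer: 1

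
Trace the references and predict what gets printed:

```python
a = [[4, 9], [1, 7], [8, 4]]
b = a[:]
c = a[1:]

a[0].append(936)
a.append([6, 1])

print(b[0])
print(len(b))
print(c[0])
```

Key concept: slice with nested mutation.
Step by step:
`a = [[4, 9], [1, 7], [8, 4]]` → a = [[4, 9], [1, 7], [8, 4]]
`b = a[:]` → b = [[4, 9], [1, 7], [8, 4]]
`c = a[1:]` → c = [[1, 7], [8, 4]]
`a[0].append(936)` → a = [[4, 9, 936], [1, 7], [8, 4]]; b = [[4, 9, 936], [1, 7], [8, 4]]
`a.append([6, 1])` → a = [[4, 9, 936], [1, 7], [8, 4], [6, 1]]
`print(b[0])` → prints [4, 9, 936]
`print(len(b))` → prints 3
`print(c[0])` → prints [1, 7]

Answer:
[4, 9, 936]
3
[1, 7]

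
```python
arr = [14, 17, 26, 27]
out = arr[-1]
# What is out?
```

Trace:
`arr = [14, 17, 26, 27]` → arr = [14, 17, 26, 27]
`out = arr[-1]` → out = 27
So out = 27

Answer: 27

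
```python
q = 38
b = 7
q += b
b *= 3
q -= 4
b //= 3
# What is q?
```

Trace:
`q = 38` → q = 38
`b = 7` → b = 7
`q += b` → q = 45
`b *= 3` → b = 21
`q -= 4` → q = 41
`b //= 3` → b = 7
So q = 41

Answer: 41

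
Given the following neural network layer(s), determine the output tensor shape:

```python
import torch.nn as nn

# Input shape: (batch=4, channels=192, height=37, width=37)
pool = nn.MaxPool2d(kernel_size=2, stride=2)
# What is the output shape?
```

Input: (4, 192, 37, 37) -> Output: (4, 192, 18, 18)

Answer: (4, 192, 18, 18)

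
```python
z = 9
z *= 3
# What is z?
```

Trace:
`z = 9` → z = 9
`z *= 3` → z = 27
So z = 27

Answer: 27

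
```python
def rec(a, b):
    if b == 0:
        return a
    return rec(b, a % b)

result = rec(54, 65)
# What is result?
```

rec(54, 65) -> rec(65, 54) -> rec(54, 11) -> rec(11, 10) -> rec(10, 1) -> rec(1, 0) -> 1

Answer: 1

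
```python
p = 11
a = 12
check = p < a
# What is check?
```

Trace:
`p = 11` → p = 11
`a = 12` → a = 12
`check = p < a` → check = True
So check = True

Answer: True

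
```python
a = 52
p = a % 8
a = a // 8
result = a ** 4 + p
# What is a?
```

Trace:
`a = 52` → a = 52
`p = a % 8` → p = 4
`a = a // 8` → a = 6
`result = a ** 4 + p` → result = 1300
So a = 6

Answer: 6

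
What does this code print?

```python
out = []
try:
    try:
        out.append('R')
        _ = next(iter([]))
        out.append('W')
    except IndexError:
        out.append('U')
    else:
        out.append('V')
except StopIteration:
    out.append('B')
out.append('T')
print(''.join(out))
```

Execution trace: 'R' (try body) → 'B' (outer except StopIteration) → 'T' (after the try/except). Output: RBT

Answer: RBT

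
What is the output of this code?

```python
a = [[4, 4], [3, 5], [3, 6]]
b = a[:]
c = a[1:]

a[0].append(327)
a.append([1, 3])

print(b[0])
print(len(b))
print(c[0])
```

Key concept: slice with nested mutation.
Step by step:
`a = [[4, 4], [3, 5], [3, 6]]` → a = [[4, 4], [3, 5], [3, 6]]
`b = a[:]` → b = [[4, 4], [3, 5], [3, 6]]
`c = a[1:]` → c = [[3, 5], [3, 6]]
`a[0].append(327)` → a = [[4, 4, 327], [3, 5], [3, 6]]; b = [[4, 4, 327], [3, 5], [3, 6]]
`a.append([1, 3])` → a = [[4, 4, 327], [3, 5], [3, 6], [1, 3]]
`print(b[0])` → prints [4, 4, 327]
`print(len(b))` → prints 3
`print(c[0])` → prints [3, 5]

Answer:
[4, 4, 327]
3
[3, 5]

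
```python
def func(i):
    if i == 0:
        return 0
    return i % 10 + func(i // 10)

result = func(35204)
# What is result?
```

Sum of digits of 35204: 4 + 0 + 2 + 5 + 3 = 14

Answer: 14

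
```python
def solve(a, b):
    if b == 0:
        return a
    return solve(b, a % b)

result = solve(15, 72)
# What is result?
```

solve(15, 72) -> solve(72, 15) -> solve(15, 12) -> solve(12, 3) -> solve(3, 0) -> 3

Answer: 3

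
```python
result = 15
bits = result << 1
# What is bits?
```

Trace:
`result = 15` → result = 15
`bits = result << 1` → bits = 30
So bits = 30

Answer: 30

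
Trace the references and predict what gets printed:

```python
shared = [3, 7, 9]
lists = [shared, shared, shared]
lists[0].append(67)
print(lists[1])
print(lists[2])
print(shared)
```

Key concept: list of same reference.
Step by step:
`shared = [3, 7, 9]` → shared = [3, 7, 9]
`lists = [shared, shared, shared]` → lists = [[3, 7, 9], [3, 7, 9], [3, 7, 9]]
`lists[0].append(67)` → shared = [3, 7, 9, 67]; lists = [[3, 7, 9, 67], [3, 7, 9, 67], [3, 7, 9, 67]]
`print(lists[1])` → prints [3, 7, 9, 67]
`print(lists[2])` → prints [3, 7, 9, 67]
`print(shared)` → prints [3, 7, 9, 67]

Answer:
[3, 7, 9, 67]
[3, 7, 9, 67]
[3, 7, 9, 67]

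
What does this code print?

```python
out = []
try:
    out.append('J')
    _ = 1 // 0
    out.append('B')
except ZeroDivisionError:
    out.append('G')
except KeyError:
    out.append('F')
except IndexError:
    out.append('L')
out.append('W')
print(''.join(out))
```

Execution trace: 'J' (try body) → 'G' (except ZeroDivisionError) → 'W' (after the try/except). Output: JGW

Answer: JGW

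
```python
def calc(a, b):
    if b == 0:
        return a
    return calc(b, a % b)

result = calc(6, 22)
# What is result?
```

calc(6, 22) -> calc(22, 6) -> calc(6, 4) -> calc(4, 2) -> calc(2, 0) -> 2

Answer: 2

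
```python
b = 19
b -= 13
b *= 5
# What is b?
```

Trace:
`b = 19` → b = 19
`b -= 13` → b = 6
`b *= 5` → b = 30
So b = 30

Answer: 30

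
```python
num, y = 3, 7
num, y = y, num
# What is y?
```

Trace:
`num, y = 3, 7` → num = 3; y = 7
`num, y = y, num` → num = 7; y = 3
So y = 3

Answer: 3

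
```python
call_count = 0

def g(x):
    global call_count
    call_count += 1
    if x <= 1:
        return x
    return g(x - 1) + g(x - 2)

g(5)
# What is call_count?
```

Calls(x) = 1 + Calls(x-1) + Calls(x-2); Calls(0)=Calls(1)=1. For x=5 this gives 15.

Answer: 15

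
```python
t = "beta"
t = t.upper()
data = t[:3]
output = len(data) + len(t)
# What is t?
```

Trace:
`t = "beta"` → t = 'beta'
`t = t.upper()` → t = 'BETA'
`data = t[:3]` → data = 'BET'
`output = len(data) + len(t)` → output = 7
So t = 'BETA'

Answer: 'BETA'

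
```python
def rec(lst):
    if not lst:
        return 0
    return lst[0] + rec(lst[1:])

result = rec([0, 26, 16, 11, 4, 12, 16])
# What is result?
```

0 + 26 + 16 + 11 + 4 + 12 + 16 + 0 = 85

Answer: 85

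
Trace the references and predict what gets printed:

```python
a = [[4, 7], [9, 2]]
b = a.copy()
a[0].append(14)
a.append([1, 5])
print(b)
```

Key concept: shallow copy with nested lists.
Step by step:
`a = [[4, 7], [9, 2]]` → a = [[4, 7], [9, 2]]
`b = a.copy()` → b = [[4, 7], [9, 2]]
`a[0].append(14)` → a = [[4, 7, 14], [9, 2]]; b = [[4, 7, 14], [9, 2]]
`a.append([1, 5])` → a = [[4, 7, 14], [9, 2], [1, 5]]
`print(b)` → prints [[4, 7, 14], [9, 2]]

Answer: [[4, 7, 14], [9, 2]]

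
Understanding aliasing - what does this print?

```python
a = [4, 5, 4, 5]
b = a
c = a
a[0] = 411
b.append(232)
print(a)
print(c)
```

Key concept: multiple aliases.
Step by step:
`a = [4, 5, 4, 5]` → a = [4, 5, 4, 5]
`b = a` → b = [4, 5, 4, 5] (same object as a)
`c = a` → c = [4, 5, 4, 5] (same object as a, b)
`a[0] = 411` → a = [411, 5, 4, 5] (same object as b, c); b = [411, 5, 4, 5] (same object as a, c); c = [411, 5, 4, 5] (same object as a, b)
`b.append(232)` → a = [411, 5, 4, 5, 232] (same object as b, c); b = [411, 5, 4, 5, 232] (same object as a, c); c = [411, 5, 4, 5, 232] (same object as a, b)
`print(a)` → prints [411, 5, 4, 5, 232]
`print(c)` → prints [411, 5, 4, 5, 232]

Answer:
[411, 5, 4, 5, 232]
[411, 5, 4, 5, 232]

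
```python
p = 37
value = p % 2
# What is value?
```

Trace:
`p = 37` → p = 37
`value = p % 2` → value = 1
So value = 1

Answer: 1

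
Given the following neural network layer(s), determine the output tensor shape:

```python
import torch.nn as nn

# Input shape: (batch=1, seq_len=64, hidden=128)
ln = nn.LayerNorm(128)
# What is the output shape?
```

Input: (1, 64, 128) -> Output: (1, 64, 128)

Answer: (1, 64, 128)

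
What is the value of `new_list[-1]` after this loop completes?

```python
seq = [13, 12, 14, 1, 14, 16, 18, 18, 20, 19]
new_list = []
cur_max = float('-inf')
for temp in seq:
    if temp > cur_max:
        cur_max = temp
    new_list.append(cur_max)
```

Running max ends at 20
`new_list` takes the values: [] → [13] → [13, 13] → [13, 13, 14] → [13, 13, 14, 14] → [13, 13, 14, 14, 14] → [13, 13, 14, 14, 14, 16] → [13, 13, 14, 14, 14, 16, 18] → [13, 13, 14, 14, 14, 16, 18, 18] → [13, 13, 14, 14, 14, 16, 18, 18, 20] → [13, 13, 14, 14, 14, 16, 18, 18, 20, 20]
So `new_list[-1]` = 20

Answer: 20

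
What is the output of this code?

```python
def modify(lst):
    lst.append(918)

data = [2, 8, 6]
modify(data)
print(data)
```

Key concept: function modifies passed list.
Step by step:
`data = [2, 8, 6]` → data = [2, 8, 6]
`modify(data)` → data = [2, 8, 6, 918]
`print(data)` → prints [2, 8, 6, 918]

Answer: [2, 8, 6, 918]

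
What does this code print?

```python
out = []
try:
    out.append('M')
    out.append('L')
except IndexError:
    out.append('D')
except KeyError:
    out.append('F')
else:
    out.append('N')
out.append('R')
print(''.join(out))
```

Execution trace: 'M' (try body) → 'L' (try body, no exception) → 'N' (else) → 'R' (after the try/except). Output: MLNR

Answer: MLNR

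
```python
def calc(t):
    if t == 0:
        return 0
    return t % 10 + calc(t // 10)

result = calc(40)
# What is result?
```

Sum of digits of 40: 0 + 4 = 4

Answer: 4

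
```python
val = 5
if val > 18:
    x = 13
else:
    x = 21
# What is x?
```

Trace:
`val = 5` → val = 5
`if val > 18: ...` → val > 18 is False, take else branch → x = 21
So x = 21

Answer: 21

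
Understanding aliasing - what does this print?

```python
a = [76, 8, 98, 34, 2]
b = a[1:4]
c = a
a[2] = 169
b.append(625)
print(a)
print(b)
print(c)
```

Key concept: slice vs alias.
Step by step:
`a = [76, 8, 98, 34, 2]` → a = [76, 8, 98, 34, 2]
`b = a[1:4]` → b = [8, 98, 34]
`c = a` → c = [76, 8, 98, 34, 2] (same object as a)
`a[2] = 169` → a = [76, 8, 169, 34, 2] (same object as c); c = [76, 8, 169, 34, 2] (same object as a)
`b.append(625)` → b = [8, 98, 34, 625]
`print(a)` → prints [76, 8, 169, 34, 2]
`print(b)` → prints [8, 98, 34, 625]
`print(c)` → prints [76, 8, 169, 34, 2]

Answer:
[76, 8, 169, 34, 2]
[8, 98, 34, 625]
[76, 8, 169, 34, 2]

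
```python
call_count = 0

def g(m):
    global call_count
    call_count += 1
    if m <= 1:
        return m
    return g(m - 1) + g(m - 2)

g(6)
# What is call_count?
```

Calls(m) = 1 + Calls(m-1) + Calls(m-2); Calls(0)=Calls(1)=1. For m=6 this gives 25.

Answer: 25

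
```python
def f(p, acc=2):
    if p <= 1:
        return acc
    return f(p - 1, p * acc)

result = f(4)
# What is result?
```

Accumulator trace (n, acc): (4, 2) -> (3, 8) -> (2, 24) -> (1, 48) -> return 48

Answer: 48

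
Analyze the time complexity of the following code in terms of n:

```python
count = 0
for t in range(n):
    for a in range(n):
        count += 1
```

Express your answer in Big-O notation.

Each loop level contributes: n × n. Multiplying the contributions gives O(n^2).

Answer: O(n^2)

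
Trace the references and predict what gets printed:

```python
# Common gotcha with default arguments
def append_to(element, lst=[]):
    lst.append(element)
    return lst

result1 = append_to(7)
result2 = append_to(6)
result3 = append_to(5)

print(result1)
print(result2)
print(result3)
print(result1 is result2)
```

Key concept: mutable default argument gotcha.
Step by step:
`result1 = append_to(7)` → result1 = [7]
`result2 = append_to(6)` → result1 = [7, 6] (same object as result2); result2 = [7, 6] (same object as result1)
`result3 = append_to(5)` → result1 = [7, 6, 5] (same object as result2, result3); result2 = [7, 6, 5] (same object as result1, result3); result3 = [7, 6, 5] (same object as result1, result2)
`print(result1)` → prints [7, 6, 5]
`print(result2)` → prints [7, 6, 5]
`print(result3)` → prints [7, 6, 5]
`print(result1 is result2)` → prints True

Answer:
[7, 6, 5]
[7, 6, 5]
[7, 6, 5]
True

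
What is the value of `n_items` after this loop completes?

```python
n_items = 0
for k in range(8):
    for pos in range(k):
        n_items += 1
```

Triangle number: 0+1+2+...+7
`n_items` takes the values: 0 → 1 → 2 → 3 → 4 → 5 → 6 → 7 → 8 → 9 → 10 → 11 → 12 → 13 → 14 → 15 → 16 → 17 → 18 → 19 → 20 → 21 → 22 → 23 → 24 → 25 → 26 → 27 → 28

Answer: 28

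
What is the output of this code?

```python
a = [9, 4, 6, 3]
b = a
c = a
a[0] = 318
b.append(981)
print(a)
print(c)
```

Key concept: multiple aliases.
Step by step:
`a = [9, 4, 6, 3]` → a = [9, 4, 6, 3]
`b = a` → b = [9, 4, 6, 3] (same object as a)
`c = a` → c = [9, 4, 6, 3] (same object as a, b)
`a[0] = 318` → a = [318, 4, 6, 3] (same object as b, c); b = [318, 4, 6, 3] (same object as a, c); c = [318, 4, 6, 3] (same object as a, b)
`b.append(981)` → a = [318, 4, 6, 3, 981] (same object as b, c); b = [318, 4, 6, 3, 981] (same object as a, c); c = [318, 4, 6, 3, 981] (same object as a, b)
`print(a)` → prints [318, 4, 6, 3, 981]
`print(c)` → prints [318, 4, 6, 3, 981]

Answer:
[318, 4, 6, 3, 981]
[318, 4, 6, 3, 981]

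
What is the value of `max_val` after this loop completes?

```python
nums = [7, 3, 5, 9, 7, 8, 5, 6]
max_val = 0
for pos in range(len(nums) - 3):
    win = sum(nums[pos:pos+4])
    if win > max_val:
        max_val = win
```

Max sum of 4-element window in [7, 3, 5, 9, 7, 8, 5, 6]
`max_val` takes the values: 0 → 24 → 29

Answer: 29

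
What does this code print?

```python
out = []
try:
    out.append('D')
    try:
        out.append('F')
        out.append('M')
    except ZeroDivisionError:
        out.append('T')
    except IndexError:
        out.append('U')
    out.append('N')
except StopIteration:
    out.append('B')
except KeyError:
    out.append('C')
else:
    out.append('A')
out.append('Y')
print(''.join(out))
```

Execution trace: 'D' (try body) → 'F' (inner try body) → 'M' (inner try body, no exception) → 'N' (try body, no exception) → 'A' (else) → 'Y' (after the try/except). Output: DFMNAY

Answer: DFMNAY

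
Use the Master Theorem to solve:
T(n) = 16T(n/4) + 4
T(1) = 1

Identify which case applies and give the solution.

a=16, b=4, f(n)=4. log_4(16) = 2. Since c=0 < 2, Case 1 applies: T(n) = Θ(n^log_b(a)) = O(n^2).

Answer: O(n^2) - Case 1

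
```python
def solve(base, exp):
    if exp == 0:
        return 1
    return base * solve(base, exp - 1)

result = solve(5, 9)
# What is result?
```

solve(5, 9) = 5 * 5 * 5 * 5 * 5 * 5 * 5 * 5 * 5 = 1953125

Answer: 1953125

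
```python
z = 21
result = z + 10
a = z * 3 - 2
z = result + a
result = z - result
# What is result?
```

Trace:
`z = 21` → z = 21
`result = z + 10` → result = 31
`a = z * 3 - 2` → a = 61
`z = result + a` → z = 92
`result = z - result` → result = 61
So result = 61

Answer: 61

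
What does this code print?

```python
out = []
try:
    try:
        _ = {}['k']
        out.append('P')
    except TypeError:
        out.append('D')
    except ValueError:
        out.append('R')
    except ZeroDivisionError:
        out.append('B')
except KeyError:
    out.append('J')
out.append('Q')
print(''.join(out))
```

Execution trace: 'J' (outer except KeyError) → 'Q' (after the try/except). Output: JQ

Answer: JQ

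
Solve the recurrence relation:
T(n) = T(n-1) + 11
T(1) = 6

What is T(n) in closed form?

Unrolling: T(n) = T(1) + 11·(n-1) = 6 + 11(n-1) = 11n - 5.

Answer: T(n) = 11n - 5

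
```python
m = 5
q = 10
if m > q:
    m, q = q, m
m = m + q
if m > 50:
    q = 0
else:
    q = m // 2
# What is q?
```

Trace:
`m = 5` → m = 5
`q = 10` → q = 10
`if m > q: ...` → m > q is False → no variable changes
`m = m + q` → m = 15
`if m > 50: ...` → m > 50 is False, take else branch → q = 7
So q = 7

Answer: 7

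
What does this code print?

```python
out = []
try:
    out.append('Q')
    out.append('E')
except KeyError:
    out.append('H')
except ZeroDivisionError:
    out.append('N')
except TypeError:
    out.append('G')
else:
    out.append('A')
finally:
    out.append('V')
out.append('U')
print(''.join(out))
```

Execution trace: 'Q' (try body) → 'E' (try body, no exception) → 'A' (else) → 'V' (finally) → 'U' (after the try/except). Output: QEAVU

Answer: QEAVU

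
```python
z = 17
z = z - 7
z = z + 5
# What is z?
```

Trace:
`z = 17` → z = 17
`z = z - 7` → z = 10
`z = z + 5` → z = 15
So z = 15

Answer: 15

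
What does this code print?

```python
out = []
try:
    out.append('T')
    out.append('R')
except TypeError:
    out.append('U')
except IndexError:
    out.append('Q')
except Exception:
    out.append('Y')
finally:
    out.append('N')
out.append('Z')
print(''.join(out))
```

Execution trace: 'T' (try body) → 'R' (try body, no exception) → 'N' (finally) → 'Z' (after the try/except). Output: TRNZ

Answer: TRNZ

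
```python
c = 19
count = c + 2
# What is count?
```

Trace:
`c = 19` → c = 19
`count = c + 2` → count = 21
So count = 21

Answer: 21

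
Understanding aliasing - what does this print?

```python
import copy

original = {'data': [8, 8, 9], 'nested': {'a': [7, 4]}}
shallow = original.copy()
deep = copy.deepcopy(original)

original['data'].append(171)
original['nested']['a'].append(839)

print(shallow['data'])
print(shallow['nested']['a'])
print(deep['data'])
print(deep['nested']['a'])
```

Key concept: comparing shallow vs deep copy.
Step by step:
`original = {'data': [8, 8, 9], 'nested': {'a': [7, 4]}}` → original = {'data': [8, 8, 9], 'nested': {'a': [7, 4]}}
`shallow = original.copy()` → shallow = {'data': [8, 8, 9], 'nested': {'a': [7, 4]}}
`deep = copy.deepcopy(original)` → deep = {'data': [8, 8, 9], 'nested': {'a': [7, 4]}}
`original['data'].append(171)` → original = {'data': [8, 8, 9, 171], 'nested': {'a': [7, 4]}}; shallow = {'data': [8, 8, 9, 171], 'nested': {'a': [7, 4]}}
`original['nested']['a'].append(839)` → original = {'data': [8, 8, 9, 171], 'nested': {'a': [7, 4, 839]}}; shallow = {'data': [8, 8, 9, 171], 'nested': {'a': [7, 4, 839]}}
`print(shallow['data'])` → prints [8, 8, 9, 171]
`print(shallow['nested']['a'])` → prints [7, 4, 839]
`print(deep['data'])` → prints [8, 8, 9]
`print(deep['nested']['a'])` → prints [7, 4]

Answer:
[8, 8, 9, 171]
[7, 4, 839]
[8, 8, 9]
[7, 4]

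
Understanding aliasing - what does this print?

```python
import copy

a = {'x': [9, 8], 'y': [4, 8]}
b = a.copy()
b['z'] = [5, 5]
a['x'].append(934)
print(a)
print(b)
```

Key concept: shallow copy of dict with mutable values.
Step by step:
`a = {'x': [9, 8], 'y': [4, 8]}` → a = {'x': [9, 8], 'y': [4, 8]}
`b = a.copy()` → b = {'x': [9, 8], 'y': [4, 8]}
`b['z'] = [5, 5]` → b = {'x': [9, 8], 'y': [4, 8], 'z': [5, 5]}
`a['x'].append(934)` → a = {'x': [9, 8, 934], 'y': [4, 8]}; b = {'x': [9, 8, 934], 'y': [4, 8], 'z': [5, 5]}
`print(a)` → prints {'x': [9, 8, 934], 'y': [4, 8]}
`print(b)` → prints {'x': [9, 8, 934], 'y': [4, 8], 'z': [5, 5]}

Answer:
{'x': [9, 8, 934], 'y': [4, 8]}
{'x': [9, 8, 934], 'y': [4, 8], 'z': [5, 5]}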